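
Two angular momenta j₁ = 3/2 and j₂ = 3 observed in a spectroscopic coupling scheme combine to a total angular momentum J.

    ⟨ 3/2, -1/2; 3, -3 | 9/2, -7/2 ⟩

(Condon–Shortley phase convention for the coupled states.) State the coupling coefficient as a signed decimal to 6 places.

+0.577350

triangle: 0!·3!·6!/10! = 4320/3628800
(j±m)!: 1!·2!·0!·6!·1!·8! = 58060800
prefactor² = (2J+1)·Δ·N² = 691200
  k=0: +1/(0!·0!·2!·0!·1!·6!) = 1/1440
Σ = 1/1440  ⇒  CG² = 691200·(1/1440)² = 1/3
CG = +√(1/3) = +0.577350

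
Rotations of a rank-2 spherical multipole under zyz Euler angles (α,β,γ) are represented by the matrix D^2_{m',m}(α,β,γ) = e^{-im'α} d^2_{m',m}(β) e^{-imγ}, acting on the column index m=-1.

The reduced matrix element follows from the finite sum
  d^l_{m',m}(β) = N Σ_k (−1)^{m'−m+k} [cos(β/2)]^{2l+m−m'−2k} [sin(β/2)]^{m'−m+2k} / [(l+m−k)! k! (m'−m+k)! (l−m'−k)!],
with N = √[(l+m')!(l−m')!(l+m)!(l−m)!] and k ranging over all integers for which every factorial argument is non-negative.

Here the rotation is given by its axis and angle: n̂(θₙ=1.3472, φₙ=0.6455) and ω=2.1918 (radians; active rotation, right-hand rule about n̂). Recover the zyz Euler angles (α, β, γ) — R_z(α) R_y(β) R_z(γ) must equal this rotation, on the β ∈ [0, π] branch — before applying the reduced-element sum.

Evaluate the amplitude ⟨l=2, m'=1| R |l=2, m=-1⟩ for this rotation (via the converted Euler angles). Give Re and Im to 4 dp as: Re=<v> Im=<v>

Re=0.0017 Im=-0.0059

Axis–angle → zyz. n̂ = (sinθₙcosφₙ, sinθₙsinφₙ, cosθₙ) = (+0.778914, +0.586622, +0.221738), ω = 2.1918.
R = I cosω + sinω [n̂]ₓ + (1−cosω) n̂n̂ᵀ gives
  R = [+0.377869, +0.542454, +0.750306; +0.903131, -0.037497, -0.427725; -0.203888, +0.839248, -0.504076]
β = atan2(√(R₁₃²+R₂₃²), R₃₃) = 2.099108; α = atan2(R₂₃, R₁₃) mod 2π = 5.765065; γ = atan2(R₃₂, −R₃₁) mod 2π = 1.332473
D^2_{1,-1}(5.7651,2.0991,1.3325) = e^{-i·1·5.7651}·d^2_{1,-1}(2.0991)·e^{-i·-1·1.3325}. Compute d first:
With c≡cos(β/2)=0.497958 and s≡sin(β/2)=0.867201, N=[6·1·1·6]^{1/2}=6.000000
Admissible k: 0..1 (factorial args all ≥0)
  k=0: (−1)^2·6.0000/(2)·0.4980^2·0.8672^2 = +0.559431
  k=1: (−1)^3·6.0000/(6)·0.4980^0·0.8672^4 = -0.565561
d^2_{1,-1}(2.0991) = +0.559431 -0.565561 = -0.006130
Phases: e^{-i·(1)·5.7651}=+0.868752+0.495248i, e^{-i·(-1)·1.3325}=+0.236074+0.971735i ⇒ D=+0.001693-0.005892i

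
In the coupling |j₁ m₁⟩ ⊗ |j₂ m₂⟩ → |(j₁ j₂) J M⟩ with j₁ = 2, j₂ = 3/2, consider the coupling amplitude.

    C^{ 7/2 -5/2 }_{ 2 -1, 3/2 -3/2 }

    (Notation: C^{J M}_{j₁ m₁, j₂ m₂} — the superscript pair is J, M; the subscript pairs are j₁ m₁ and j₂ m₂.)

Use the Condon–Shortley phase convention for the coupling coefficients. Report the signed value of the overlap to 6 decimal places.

√[8·0!4!3!/8! · 1!3!0!3!1!6!] = √(5184/7)
  +(−1)^0/∏(0,0,3,0,1,3)! = 1/36  (running 1/36)
⟨..|..⟩ = √(5184/7)·(1/36) = +0.755929

+√(4/7) ≈ +0.755929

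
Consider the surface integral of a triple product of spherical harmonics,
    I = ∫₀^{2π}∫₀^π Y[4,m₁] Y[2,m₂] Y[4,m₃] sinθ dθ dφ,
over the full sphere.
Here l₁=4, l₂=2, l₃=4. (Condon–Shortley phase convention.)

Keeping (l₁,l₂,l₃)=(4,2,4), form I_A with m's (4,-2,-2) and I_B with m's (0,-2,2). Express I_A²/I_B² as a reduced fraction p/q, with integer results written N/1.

14/45

Shared (l₁,l₂,l₃)=(4,2,4): N and (l;000)² cancel in I_A²/I_B².
A: Δ = 2!·6!·2!/11! = 1/13860; Racah Σ t=0..0: t=0:+1/2880 = 1/2880; ⇒ 3j(4 2 4; 4 -2 -2)² = 2/165, sgn +1
B: Δ = 2!·6!·2!/11! = 1/13860; Racah Σ t=0..0: t=0:+1/192 = 1/192; ⇒ 3j(4 2 4; 0 -2 2)² = 3/77, sgn +1
I_A²/I_B² = (2/165)/(3/77) = 14/45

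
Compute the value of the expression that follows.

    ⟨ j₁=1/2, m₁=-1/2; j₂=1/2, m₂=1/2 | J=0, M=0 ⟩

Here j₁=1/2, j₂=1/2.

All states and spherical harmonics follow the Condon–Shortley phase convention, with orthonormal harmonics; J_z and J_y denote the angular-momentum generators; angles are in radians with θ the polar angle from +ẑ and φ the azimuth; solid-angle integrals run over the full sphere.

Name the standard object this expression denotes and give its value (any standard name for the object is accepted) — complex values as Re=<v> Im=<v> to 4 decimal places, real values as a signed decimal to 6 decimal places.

This is a Clebsch–Gordan (vector-coupling) coefficient.
√[1·1!0!0!/2! · 0!1!1!0!0!0!] = √(1/2)
  +(−1)^1/∏(1,0,0,0,0,0)! = -1  (running -1)
⟨..|..⟩ = √(1/2)·(-1) = -0.707107

Clebsch–Gordan coefficient, −√(1/2) ≈ -0.707107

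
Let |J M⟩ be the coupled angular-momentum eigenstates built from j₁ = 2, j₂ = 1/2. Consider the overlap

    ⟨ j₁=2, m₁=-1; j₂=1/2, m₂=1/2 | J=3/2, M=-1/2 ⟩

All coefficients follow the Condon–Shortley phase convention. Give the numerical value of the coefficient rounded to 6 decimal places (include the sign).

−√(3/5) ≈ -0.774597

triangle: 1!*3!*0!/5! = 6/120
(j±m)!: 1!*3!*1!*0!*1!*2! = 12
prefactor² = (2J+1)*Δ*N² = 12/5
  k=1: −1/(1!*0!*2!*0!*1!*0!) = -1/2
Σ = -1/2  ⇒  CG² = 12/5*(-1/2)² = 3/5
CG = −√(3/5) = -0.774597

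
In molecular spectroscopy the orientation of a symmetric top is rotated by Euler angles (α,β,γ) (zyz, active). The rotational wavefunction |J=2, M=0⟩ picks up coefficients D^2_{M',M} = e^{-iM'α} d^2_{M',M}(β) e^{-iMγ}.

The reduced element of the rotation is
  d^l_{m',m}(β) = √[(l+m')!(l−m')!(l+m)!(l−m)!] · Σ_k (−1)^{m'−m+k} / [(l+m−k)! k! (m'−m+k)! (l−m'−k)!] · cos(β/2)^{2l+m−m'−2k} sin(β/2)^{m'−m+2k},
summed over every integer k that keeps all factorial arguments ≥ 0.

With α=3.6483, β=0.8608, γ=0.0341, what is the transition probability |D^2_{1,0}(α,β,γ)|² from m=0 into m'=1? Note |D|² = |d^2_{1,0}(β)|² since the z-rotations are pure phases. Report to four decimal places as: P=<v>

P=0.3665

First d^2_{1,0}(β=0.8608), then the phase factors e^{-i(1)α} and e^{-i(0)γ}:
Half-angle: c=0.908799, s=0.417234. N=√(6·1·2·2)=4.898979
Admissible k: 0..1 (factorial args all ≥0)
  k=0: (−1)^1·4.8990/(2)·0.9088^3·0.4172^1 = -0.767113
  k=1: (−1)^2·4.8990/(2)·0.9088^1·0.4172^3 = +0.161690
d^2_{1,0}(0.8608) = -0.767113 +0.161690 = -0.605422
|D^2_{1,0}|² = |d^2_{1,0}(β)|² = (-0.605422)² = 0.366536 (the z-rotation phases have unit modulus)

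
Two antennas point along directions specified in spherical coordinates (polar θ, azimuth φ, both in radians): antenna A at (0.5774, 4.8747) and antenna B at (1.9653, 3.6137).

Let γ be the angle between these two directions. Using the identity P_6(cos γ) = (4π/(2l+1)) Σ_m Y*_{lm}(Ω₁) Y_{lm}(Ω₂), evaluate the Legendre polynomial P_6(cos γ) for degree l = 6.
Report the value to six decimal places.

-0.141875

Addition theorem: P_6(cos γ) = (4π/13) Σ_m Y*_{lm}(Ω₁) Y_{lm}(Ω₂), m = −6…6:
  [-6]  conj(Y_{6,-6})(Ω₁) = -0.007182-0.010568i ; Y_{6,-6}(Ω₂) = -0.284903-0.090932i ; Δ = +0.001085+0.003664i
  [-5]  conj(Y_{6,-5})(Ω₁) = +0.049284-0.046771i ; Y_{6,-5}(Ω₂) = -0.306304-0.303655i ; Δ = -0.029298-0.000639i
  [-4]  conj(Y_{6,-4})(Ω₁) = +0.169601+0.128730i ; Y_{6,-4}(Ω₂) = -0.050585-0.153864i ; Δ = +0.011228-0.032607i
  [-3]  conj(Y_{6,-3})(Ω₁) = -0.196149+0.370473i ; Y_{6,-3}(Ω₂) = -0.041675+0.267637i ; Δ = -0.090978-0.067936i
  [-2]  conj(Y_{6,-2})(Ω₁) = -0.425645-0.143241i ; Y_{6,-2}(Ω₂) = -0.152823+0.211113i ; Δ = +0.095289-0.067969i
  [-1]  conj(Y_{6,-1})(Ω₁) = +0.006192-0.037814i ; Y_{6,-1}(Ω₂) = +0.167736-0.085650i ; Δ = -0.002200-0.006873i
  [+0]  conj(Y_{6,0})(Ω₁) = -0.420126-0.000000i ; Y_{6,0}(Ω₂) = +0.278539+0.000000i ; Δ = -0.117022-0.000000i
  [+1]  conj(Y_{6,1})(Ω₁) = -0.006192-0.037814i ; Y_{6,1}(Ω₂) = -0.167736-0.085650i ; Δ = -0.002200+0.006873i
  [+2]  conj(Y_{6,2})(Ω₁) = -0.425645+0.143241i ; Y_{6,2}(Ω₂) = -0.152823-0.211113i ; Δ = +0.095289+0.067969i
  [+3]  conj(Y_{6,3})(Ω₁) = +0.196149+0.370473i ; Y_{6,3}(Ω₂) = +0.041675+0.267637i ; Δ = -0.090978+0.067936i
  [+4]  conj(Y_{6,4})(Ω₁) = +0.169601-0.128730i ; Y_{6,4}(Ω₂) = -0.050585+0.153864i ; Δ = +0.011228+0.032607i
  [+5]  conj(Y_{6,5})(Ω₁) = -0.049284-0.046771i ; Y_{6,5}(Ω₂) = +0.306304-0.303655i ; Δ = -0.029298+0.000639i
  [+6]  conj(Y_{6,6})(Ω₁) = -0.007182+0.010568i ; Y_{6,6}(Ω₂) = -0.284903+0.090932i ; Δ = +0.001085-0.003664i
Total Σ_m = -0.146771+0.000000i. Multiply by 0.966644: -0.141875+0.000000i. P_6(cos γ) = -0.141875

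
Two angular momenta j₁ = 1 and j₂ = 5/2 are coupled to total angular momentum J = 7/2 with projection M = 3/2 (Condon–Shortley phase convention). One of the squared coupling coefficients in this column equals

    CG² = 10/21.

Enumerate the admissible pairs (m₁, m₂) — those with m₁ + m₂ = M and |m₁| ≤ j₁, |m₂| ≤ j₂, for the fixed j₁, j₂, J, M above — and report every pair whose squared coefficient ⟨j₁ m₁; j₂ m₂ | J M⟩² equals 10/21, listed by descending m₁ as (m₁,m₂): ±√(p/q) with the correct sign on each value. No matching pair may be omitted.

(1,1/2): +√(10/21); (0,3/2): +√(10/21)

Admissible pairs with m₁+m₂ = M = 3/2: (-1,5/2), (0,3/2), (1,1/2)
  (m₁,m₂)=(1,1/2): CG² = 10/21, CG = +√(10/21)   ← matches the target
  (m₁,m₂)=(0,3/2): CG² = 10/21, CG = +√(10/21)   ← matches the target
  (m₁,m₂)=(-1,5/2): CG² = 1/21, CG = +√(1/21)
Pairs with CG² = 10/21: (1,1/2): +√(10/21); (0,3/2): +√(10/21)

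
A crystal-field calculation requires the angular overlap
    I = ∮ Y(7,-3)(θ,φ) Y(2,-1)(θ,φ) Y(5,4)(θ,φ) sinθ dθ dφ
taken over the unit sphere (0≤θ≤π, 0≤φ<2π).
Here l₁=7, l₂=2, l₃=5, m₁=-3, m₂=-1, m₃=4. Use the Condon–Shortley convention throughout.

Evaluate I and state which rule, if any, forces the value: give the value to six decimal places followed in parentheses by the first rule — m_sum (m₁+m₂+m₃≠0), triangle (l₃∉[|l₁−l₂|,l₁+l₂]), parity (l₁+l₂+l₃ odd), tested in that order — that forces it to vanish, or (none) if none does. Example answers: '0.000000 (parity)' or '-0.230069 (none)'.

Rules hold: Σm=0, L=14 even, 5≤5≤9.
N = 15·5·11 = 825
Δ = 4!·10!·0!/15! = 1/15015
Racah Σ t=2..2: t=2:+1/57600 = 1/57600
⇒ 3j(7 2 5; 0 0 0)² = 21/715, sgn -1
Racah Σ t=1..1: t=1:−1/2177280 = -1/2177280
⇒ 3j(7 2 5; -3 -1 4)² = 8/3003, sgn +1
4πI² = N·(3j₀)²·(3jₘ)² = 120/1859
I = -1·√(0.0645508/4π) = -0.07167142
No selection rule forces the value: the integral is nonzero (none).

-0.071671 (none)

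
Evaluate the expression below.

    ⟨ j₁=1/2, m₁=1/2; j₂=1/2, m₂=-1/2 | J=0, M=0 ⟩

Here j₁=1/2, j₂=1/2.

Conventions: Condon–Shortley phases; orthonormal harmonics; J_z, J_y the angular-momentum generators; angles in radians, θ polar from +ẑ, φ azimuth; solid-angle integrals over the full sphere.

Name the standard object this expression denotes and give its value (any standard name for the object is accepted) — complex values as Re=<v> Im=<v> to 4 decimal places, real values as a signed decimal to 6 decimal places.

This is a Clebsch–Gordan (vector-coupling) coefficient.
j₁+j₂−J=1  J+j₁−j₂=0  J−j₁+j₂=0  j₁+j₂+J+1=2
(j₁±m₁, j₂±m₂, J±M) = (1,0,0,1,0,0)
P² = 1/2
sum k=0..0:
  [0] +1/1 = 1
S = 1
C² = P²·S² = 1/2 ; C = +0.707107

Clebsch–Gordan coefficient, +√(1/2) ≈ +0.707107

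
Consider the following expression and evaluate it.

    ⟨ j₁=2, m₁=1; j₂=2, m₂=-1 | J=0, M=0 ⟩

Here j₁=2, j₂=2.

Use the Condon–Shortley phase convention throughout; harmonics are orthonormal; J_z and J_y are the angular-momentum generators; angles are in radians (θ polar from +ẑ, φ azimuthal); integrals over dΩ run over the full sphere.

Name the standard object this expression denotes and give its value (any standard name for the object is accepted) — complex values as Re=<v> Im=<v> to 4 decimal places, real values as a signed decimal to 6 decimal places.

Clebsch–Gordan coefficient, −√(1/5) ≈ -0.447214

This is a Clebsch–Gordan (vector-coupling) coefficient.
triangle: 4!*0!*0!/5! = 24/120
(j±m)!: 3!*1!*1!*3!*0!*0! = 36
prefactor² = (2J+1)*Δ*N² = 36/5
  k=1: −1/(1!*3!*0!*0!*0!*0!) = -1/6
Σ = -1/6  ⇒  CG² = 36/5*(-1/6)² = 1/5
CG = −√(1/5) = -0.447214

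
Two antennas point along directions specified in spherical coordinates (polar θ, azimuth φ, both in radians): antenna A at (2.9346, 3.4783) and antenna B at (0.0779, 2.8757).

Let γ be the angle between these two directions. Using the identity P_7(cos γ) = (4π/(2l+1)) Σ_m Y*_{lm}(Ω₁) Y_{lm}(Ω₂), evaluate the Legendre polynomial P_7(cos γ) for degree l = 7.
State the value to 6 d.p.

Expand P_7 via completeness: Σ_{m} conj(Y_{7,m}) at Ω₁ times Y_{7,m} at Ω₂ —
  m=-7: (0.000005, -0.000005) × (0.000000, -0.000000) = (-0.000000, -0.000000)  (running Σ = (-0.000000, -0.000000))
  m=-6: (0.000060, -0.000124) × (-0.000000, 0.000000) = (0.000000, 0.000000)  (running Σ = (0.000000, 0.000000))
  m=-5: (0.000173, -0.001531) × (-0.000003, -0.000012) = (-0.000000, 0.000000)  (running Σ = (-0.000000, 0.000000))
  m=-4: (-0.002689, -0.011807) × (0.000129, 0.000233) = (0.000002, -0.000002)  (running Σ = (0.000002, -0.000002))
  m=-3: (-0.036239, -0.057716) × (-0.002865, -0.002936) = (-0.000066, 0.000272)  (running Σ = (-0.000063, 0.000270))
  m=-2: (-0.206373, -0.164650) × (0.038218, 0.022485) = (-0.004185, -0.010933)  (running Σ = (-0.004248, -0.010663))
  m=-1: (-0.583996, -0.204420) × (-0.294540, -0.080215) = (0.155613, 0.107055)  (running Σ = (0.151364, 0.096392))
  m=0: (-0.528202, -0.000000) × (1.001658, 0.000000) = (-0.529078, -0.000000)  (running Σ = (-0.377714, 0.096392))
  m=1: (0.583996, -0.204420) × (0.294540, -0.080215) = (0.155613, -0.107055)  (running Σ = (-0.222101, -0.010663))
  m=2: (-0.206373, 0.164650) × (0.038218, -0.022485) = (-0.004185, 0.010933)  (running Σ = (-0.226286, 0.000270))
  m=3: (0.036239, -0.057716) × (0.002865, -0.002936) = (-0.000066, -0.000272)  (running Σ = (-0.226352, -0.000002))
  m=4: (-0.002689, 0.011807) × (0.000129, -0.000233) = (0.000002, 0.000002)  (running Σ = (-0.226350, 0.000000))
  m=5: (-0.000173, -0.001531) × (0.000003, -0.000012) = (-0.000000, -0.000000)  (running Σ = (-0.226350, 0.000000))
  m=6: (0.000060, 0.000124) × (-0.000000, -0.000000) = (0.000000, -0.000000)  (running Σ = (-0.226350, -0.000000))
  m=7: (-0.000005, -0.000005) × (-0.000000, -0.000000) = (-0.000000, 0.000000)  (running Σ = (-0.226350, -0.000000))
Accumulated sum (-0.226350, -0.000000); after 4π/(2l+1) scaling, (-0.189626, -0.000000) ⇒ P_7 = -0.189626

-0.189626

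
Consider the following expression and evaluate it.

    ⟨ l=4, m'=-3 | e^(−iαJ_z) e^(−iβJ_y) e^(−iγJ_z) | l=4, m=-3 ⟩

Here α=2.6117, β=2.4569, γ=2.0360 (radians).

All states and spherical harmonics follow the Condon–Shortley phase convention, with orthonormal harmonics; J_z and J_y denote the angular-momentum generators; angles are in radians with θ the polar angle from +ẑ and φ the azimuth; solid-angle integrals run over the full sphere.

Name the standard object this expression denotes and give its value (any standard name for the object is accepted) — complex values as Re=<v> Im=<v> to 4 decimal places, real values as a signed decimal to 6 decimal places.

This is a Wigner D-matrix element — the rotation-matrix element ⟨l m'| R(α,β,γ) |l m⟩ in the angular-momentum basis.
Split into d^4_{-3,-3}(β=2.4569) × two z-phases.
c=cos(2.456900/2)=0.335698, s=sin(2.456900/2)=0.941970; N=√[1·5040·1·5040]=5040.000000
Admissible k: 0..1 (factorial args all ≥0)
  k=0: (−1)^0·5040.0000/(5040)·0.3357^8·0.9420^0 = +0.000161
  k=1: (−1)^1·5040.0000/(720)·0.3357^6·0.9420^2 = -0.008889
d^4_{-3,-3}(2.4569) = +0.000161 -0.008889 = -0.008728
Attach z-rotation phases: D = e^{-i(-3)(2.6117)}·(-0.008728)·e^{-i(-3)(2.0360)} = -0.001683-0.008564i

Wigner D-matrix element, Re=-0.0017 Im=-0.0086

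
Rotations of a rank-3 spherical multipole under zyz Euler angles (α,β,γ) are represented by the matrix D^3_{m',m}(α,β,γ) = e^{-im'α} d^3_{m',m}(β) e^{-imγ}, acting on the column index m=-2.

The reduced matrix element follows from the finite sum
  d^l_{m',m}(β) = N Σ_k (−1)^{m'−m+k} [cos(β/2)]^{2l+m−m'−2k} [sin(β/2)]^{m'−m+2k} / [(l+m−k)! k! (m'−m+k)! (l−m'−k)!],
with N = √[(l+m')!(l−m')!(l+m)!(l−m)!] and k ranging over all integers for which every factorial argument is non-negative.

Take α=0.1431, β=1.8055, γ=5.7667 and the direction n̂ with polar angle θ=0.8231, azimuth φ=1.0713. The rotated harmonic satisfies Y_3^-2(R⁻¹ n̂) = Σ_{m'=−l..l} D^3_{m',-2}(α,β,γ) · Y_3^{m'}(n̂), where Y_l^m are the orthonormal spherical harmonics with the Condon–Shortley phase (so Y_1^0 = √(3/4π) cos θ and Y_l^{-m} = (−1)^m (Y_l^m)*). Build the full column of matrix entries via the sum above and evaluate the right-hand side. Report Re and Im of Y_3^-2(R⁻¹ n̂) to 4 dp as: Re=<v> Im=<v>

Re=0.2454 Im=0.0700

Need the full column D^3_{m',-2} for m'=−3..3 at α=0.1431, β=1.8055, γ=5.7667.
cos(β/2)=0.619453, sin(β/2)=0.785033
d^3_{-3,-2}: single k=1 term ⇒ +0.175391;  D = +0.144392-0.099564i
d^3_{-2,-2}: k∈[0..1] ⇒ +0.056500 -0.453713 = -0.397212;  D = -0.291509+0.269815i
d^3_{-1,-2}: k∈[0..1] ⇒ -0.226429 +0.727311 = +0.500883;  D = +0.315312-0.389181i
d^3_{0,-2}: k∈[0..1] ⇒ +0.497017 -0.798234 = -0.301217;  D = -0.154304+0.258693i
d^3_{1,-2}: k∈[0..1] ⇒ -0.727311 +0.584049 = -0.143262;  D = -0.055092+0.132246i
d^3_{2,-2}: k∈[0..1] ⇒ +0.728685 -0.234061 = +0.494624;  D = +0.123151-0.479048i
d^3_{3,-2}: single k=0 term ⇒ -0.452402;  D = -0.049001+0.449741i
Y_3^{m'}(θ=0.8231,φ=1.0713) and Σ D·Y over m':
  (+0.1444-0.0996i)·(-0.1641+0.0119i)  (-0.2915+0.2698i)·(-0.2022-0.3142i)  (+0.3153-0.3892i)·(+0.1489-0.2729i)  (-0.1543+0.2587i)·(-0.1747+0.0000i)  (-0.0551+0.1322i)·(-0.1489-0.2729i)  (+0.1232-0.4790i)·(-0.2022+0.3142i)  (-0.0490+0.4497i)·(+0.1641+0.0119i)
Y_3^-2(R⁻¹ n̂) = +0.245428+0.070022i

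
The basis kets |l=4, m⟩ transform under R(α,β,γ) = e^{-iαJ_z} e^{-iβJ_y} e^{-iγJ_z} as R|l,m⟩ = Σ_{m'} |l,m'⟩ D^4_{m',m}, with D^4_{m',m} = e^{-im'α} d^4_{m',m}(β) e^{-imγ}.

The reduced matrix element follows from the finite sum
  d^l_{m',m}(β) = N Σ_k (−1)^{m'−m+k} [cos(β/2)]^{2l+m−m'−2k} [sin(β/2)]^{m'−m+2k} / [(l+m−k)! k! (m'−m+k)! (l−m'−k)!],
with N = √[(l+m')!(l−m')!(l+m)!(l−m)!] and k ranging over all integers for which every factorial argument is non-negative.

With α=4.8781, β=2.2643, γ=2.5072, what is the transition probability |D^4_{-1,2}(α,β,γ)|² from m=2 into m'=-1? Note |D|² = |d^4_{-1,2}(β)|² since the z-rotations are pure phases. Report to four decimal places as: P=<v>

Split into d^4_{-1,2}(β=2.2643) × two z-phases.
Half-angle: c=0.424714, s=0.905327. N=√(6·120·720·2)=1018.233765
Admissible k: 3..5 (factorial args all ≥0)
  k=3: (−1)^0·1018.2338/(72)·0.4247^5·0.9053^3 = +0.145016
  k=4: (−1)^1·1018.2338/(48)·0.4247^3·0.9053^5 = -0.988383
  k=5: (−1)^2·1018.2338/(240)·0.4247^1·0.9053^7 = +0.898200
d^4_{-1,2}(2.2643) = +0.145016 -0.988383 +0.898200 = +0.054833
|D^4_{-1,2}|² = |d^4_{-1,2}(β)|² = (+0.054833)² = 0.003007 (the z-rotation phases have unit modulus)

P=0.0030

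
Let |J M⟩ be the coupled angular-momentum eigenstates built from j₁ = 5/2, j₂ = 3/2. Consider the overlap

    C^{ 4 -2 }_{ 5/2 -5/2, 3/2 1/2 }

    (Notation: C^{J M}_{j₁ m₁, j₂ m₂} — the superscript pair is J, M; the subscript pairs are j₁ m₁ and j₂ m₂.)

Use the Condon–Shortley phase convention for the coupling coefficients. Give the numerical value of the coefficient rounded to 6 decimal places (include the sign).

triangle: 0!*5!*3!/9! = 720/362880
(j±m)!: 0!*5!*2!*1!*2!*6! = 345600
prefactor² = (2J+1)*Δ*N² = 43200/7
  k=0: +1/(0!*0!*5!*2!*0!*1!) = 1/240
Σ = 1/240  ⇒  CG² = 43200/7*(1/240)² = 3/28
CG = +√(3/28) = +0.327327

+√(3/28) ≈ +0.327327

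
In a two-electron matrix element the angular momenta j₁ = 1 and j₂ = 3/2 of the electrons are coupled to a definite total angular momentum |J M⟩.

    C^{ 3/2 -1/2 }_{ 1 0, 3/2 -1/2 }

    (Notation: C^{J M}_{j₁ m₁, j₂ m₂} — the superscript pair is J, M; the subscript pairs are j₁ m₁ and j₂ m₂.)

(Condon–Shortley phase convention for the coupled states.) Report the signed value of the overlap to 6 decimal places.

+√(1/15) = +0.258199

j₁+j₂−J=1  J+j₁−j₂=1  J−j₁+j₂=2  j₁+j₂+J+1=5
(j₁±m₁, j₂±m₂, J±M) = (1,1,1,2,1,2)
P² = 4/15
sum k=0..1:
  [0] +1/1 = 1
  [1] −1/2 = -1/2
S = 1/2
C² = P²·S² = 1/15 ; C = +0.258199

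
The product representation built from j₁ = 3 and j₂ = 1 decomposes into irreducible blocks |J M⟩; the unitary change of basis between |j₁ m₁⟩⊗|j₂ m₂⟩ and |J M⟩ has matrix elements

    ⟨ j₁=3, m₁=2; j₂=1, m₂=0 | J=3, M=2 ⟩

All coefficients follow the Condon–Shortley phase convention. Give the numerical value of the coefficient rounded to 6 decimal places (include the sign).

triangle: 1!×5!×1!/8! = 120/40320
(j±m)!: 5!×1!×1!×1!×5!×1! = 14400
prefactor² = (2J+1)×Δ×N² = 300
  k=0: +1/(0!×1!×1!×1!×4!×0!) = 1/24
  k=1: −1/(1!×0!×0!×0!×5!×1!) = -1/120
Σ = 1/30  ⇒  CG² = 300×(1/30)² = 1/3
CG = +√(1/3) = +0.577350

+0.577350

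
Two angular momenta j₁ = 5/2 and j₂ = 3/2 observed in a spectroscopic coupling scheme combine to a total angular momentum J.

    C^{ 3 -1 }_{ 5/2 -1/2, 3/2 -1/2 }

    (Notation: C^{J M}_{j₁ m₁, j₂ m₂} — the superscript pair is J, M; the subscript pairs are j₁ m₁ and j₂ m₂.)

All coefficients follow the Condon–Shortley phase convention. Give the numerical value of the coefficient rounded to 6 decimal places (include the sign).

j₁+j₂−J=1  J+j₁−j₂=4  J−j₁+j₂=2  j₁+j₂+J+1=8
(j₁±m₁, j₂±m₂, J±M) = (2,3,1,2,2,4)
P² = 48/5
sum k=0..1:
  [0] +1/6 = 1/6
  [1] −1/8 = -1/8
S = 1/24
C² = P²·S² = 1/60 ; C = +0.129099

+√(1/60) ≈ +0.129099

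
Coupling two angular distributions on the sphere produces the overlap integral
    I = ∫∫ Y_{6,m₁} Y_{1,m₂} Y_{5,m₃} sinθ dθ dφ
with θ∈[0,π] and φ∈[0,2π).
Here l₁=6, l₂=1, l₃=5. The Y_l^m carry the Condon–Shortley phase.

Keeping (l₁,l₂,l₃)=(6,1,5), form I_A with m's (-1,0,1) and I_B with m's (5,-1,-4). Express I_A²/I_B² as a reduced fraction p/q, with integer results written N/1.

Shared (l₁,l₂,l₃)=(6,1,5): N and (l;000)² cancel in I_A²/I_B².
A: Δ = 2!·10!·0!/13! = 1/858; Racah Σ t=1..1: t=1:−1/17280 = -1/17280; ⇒ 3j(6 1 5; -1 0 1)² = 35/858, sgn -1
B: Δ = 2!·10!·0!/13! = 1/858; Racah Σ t=0..0: t=0:+1/725760 = 1/725760; ⇒ 3j(6 1 5; 5 -1 -4)² = 5/78, sgn -1
I_A²/I_B² = (35/858)/(5/78) = 7/11

7/11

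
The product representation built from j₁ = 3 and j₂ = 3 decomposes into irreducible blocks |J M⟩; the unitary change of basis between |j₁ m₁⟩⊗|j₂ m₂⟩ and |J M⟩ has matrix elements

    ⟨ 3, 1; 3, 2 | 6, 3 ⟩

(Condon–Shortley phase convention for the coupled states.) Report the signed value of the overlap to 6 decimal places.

+0.639602  (= +√(9/22))

√[13·0!6!6!/13! · 4!2!5!1!9!3!] = √(149299200/11)
  +(−1)^0/∏(0,0,2,5,4,1)! = 1/5760  (running 1/5760)
⟨..|..⟩ = √(149299200/11)·(1/5760) = +0.639602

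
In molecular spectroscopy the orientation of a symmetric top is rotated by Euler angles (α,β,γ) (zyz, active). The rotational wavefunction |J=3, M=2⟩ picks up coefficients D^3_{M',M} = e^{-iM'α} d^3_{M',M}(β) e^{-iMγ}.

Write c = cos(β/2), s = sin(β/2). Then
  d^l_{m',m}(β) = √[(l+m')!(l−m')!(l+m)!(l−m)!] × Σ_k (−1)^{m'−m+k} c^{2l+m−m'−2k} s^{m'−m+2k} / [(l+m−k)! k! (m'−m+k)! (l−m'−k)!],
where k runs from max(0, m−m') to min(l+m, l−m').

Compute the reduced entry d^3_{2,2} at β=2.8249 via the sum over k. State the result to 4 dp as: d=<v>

d=-0.0030

d^3_{2,2}(β=2.8249) via the finite sum:
c=cos(2.824900/2)=0.157685, s=sin(2.824900/2)=0.987489; N=√[120·1·120·1]=120.000000
k: max(0,(2)−(2))=0 … min(3+(2),3−(2))=1
  k=0: (−1)^0·120.0000/(120)·0.1577^6·0.9875^0 = +0.000015
  k=1: (−1)^1·120.0000/(24)·0.1577^4·0.9875^2 = -0.003014
d^3_{2,2}(2.8249) = +0.000015 -0.003014 = -0.002999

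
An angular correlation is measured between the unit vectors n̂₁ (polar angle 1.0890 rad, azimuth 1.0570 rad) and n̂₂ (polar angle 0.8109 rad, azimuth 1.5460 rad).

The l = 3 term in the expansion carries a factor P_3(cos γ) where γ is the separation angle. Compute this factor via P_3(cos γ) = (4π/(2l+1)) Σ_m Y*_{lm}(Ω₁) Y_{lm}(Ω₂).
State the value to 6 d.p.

0.411052

Addition theorem: P_3(cos γ) = (4π/7) Σ_m Y*_{lm}(Ω₁) Y_{lm}(Ω₂), m = −3…3:
  m=-3: (-0.29022 - 0.00854j) × (-0.01181 + 0.15849j) = 0.00478 - 0.04590j  (running Σ = 0.00478 - 0.04590j)
  m=-2: (-0.19222 + 0.31835j) × (-0.36949 - 0.01834j) = 0.07686 - 0.11410j  (running Σ = 0.08164 - 0.16000j)
  m=-1: (0.01036 + 0.01835j) × (0.00797 - 0.32146j) = 0.00598 - 0.00318j  (running Σ = 0.08762 - 0.16318j)
  m=0: (-0.33312 + 0.00000j) × (-0.16129 + 0.00000j) = 0.05373 + 0.00000j  (running Σ = 0.14135 - 0.16318j)
  m=1: (-0.01036 + 0.01835j) × (-0.00797 - 0.32146j) = 0.00598 + 0.00318j  (running Σ = 0.14733 - 0.16000j)
  m=2: (-0.19222 - 0.31835j) × (-0.36949 + 0.01834j) = 0.07686 + 0.11410j  (running Σ = 0.22419 - 0.04590j)
  m=3: (0.29022 - 0.00854j) × (0.01181 + 0.15849j) = 0.00478 + 0.04590j  (running Σ = 0.22897 + 0.00000j)
Total Σ_m = 0.22897 + 0.00000j. Multiply by 1.795196: 0.41105 + 0.00000j. P_3(cos γ) = 0.411052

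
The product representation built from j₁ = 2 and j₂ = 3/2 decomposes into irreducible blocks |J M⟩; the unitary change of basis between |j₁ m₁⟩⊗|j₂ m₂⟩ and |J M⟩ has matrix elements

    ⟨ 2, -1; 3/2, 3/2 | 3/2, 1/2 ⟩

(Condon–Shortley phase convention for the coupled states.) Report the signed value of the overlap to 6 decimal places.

√[4·2!2!1!/6! · 1!3!3!0!2!1!] = √(8/5)
  +(−1)^2/∏(2,0,1,1,1,0)! = 1/2  (running 1/2)
⟨..|..⟩ = √(8/5)·(1/2) = +0.632456

+0.632456  (= +√(2/5))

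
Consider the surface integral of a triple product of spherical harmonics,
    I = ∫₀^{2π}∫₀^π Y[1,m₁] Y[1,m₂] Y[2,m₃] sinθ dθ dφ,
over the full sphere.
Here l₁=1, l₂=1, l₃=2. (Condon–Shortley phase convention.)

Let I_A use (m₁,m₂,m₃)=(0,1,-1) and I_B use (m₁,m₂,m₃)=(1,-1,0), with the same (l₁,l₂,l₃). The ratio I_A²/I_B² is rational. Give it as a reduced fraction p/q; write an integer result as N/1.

3/1

Same 1,1,2: normalisation and zero-m 3j drop out of the ratio.
A: Δ: 0! 2! 2! / 5! → 1/30; sum: t=0:+1/2 = 1/2; 3j²(1 1 2; 0 1 -1) = Δ·Π!·Σ² = 1/10  (sign -1)
B: Δ: 0! 2! 2! / 5! → 1/30; sum: t=0:+1/4 = 1/4; 3j²(1 1 2; 1 -1 0) = Δ·Π!·Σ² = 1/30  (sign +1)
I_A²/I_B² = (1/10)/(1/30) = 3/1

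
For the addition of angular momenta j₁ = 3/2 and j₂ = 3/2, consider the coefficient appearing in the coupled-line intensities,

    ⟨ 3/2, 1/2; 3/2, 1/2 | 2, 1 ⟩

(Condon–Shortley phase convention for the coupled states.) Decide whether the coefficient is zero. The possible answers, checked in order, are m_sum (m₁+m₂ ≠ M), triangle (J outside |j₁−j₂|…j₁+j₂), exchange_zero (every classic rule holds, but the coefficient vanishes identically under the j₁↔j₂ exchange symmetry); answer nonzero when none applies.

m-sum: m₁+m₂ = 1/2+1/2 = 1, M = 1  ✓
triangle: |j₁−j₂| = 0 ≤ J = 2 ≤ j₁+j₂ = 3  ✓
exchange: j₁=j₂ and m₁=m₂, and (−1)^(j₁+j₂−J) = (−1)^1 = −1 forces ⟨j₁m₁;j₂m₂|JM⟩ = −⟨j₂m₂;j₁m₁|JM⟩ = −⟨j₁m₁;j₂m₂|JM⟩ ⇒ the coefficient vanishes identically
Racah sum check: Σ_k collapses to 0 ⇒ CG = 0

exchange_zero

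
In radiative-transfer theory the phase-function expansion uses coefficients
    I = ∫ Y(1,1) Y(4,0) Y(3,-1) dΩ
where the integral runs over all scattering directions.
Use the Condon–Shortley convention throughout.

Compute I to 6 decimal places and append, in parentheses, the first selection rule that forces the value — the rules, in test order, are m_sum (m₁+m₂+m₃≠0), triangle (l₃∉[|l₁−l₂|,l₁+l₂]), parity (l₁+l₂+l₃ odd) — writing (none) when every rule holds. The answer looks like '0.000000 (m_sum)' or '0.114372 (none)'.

0.150786 (none)

Rules hold: Σm=0, L=8 even, 3≤3≤5.
N = 3·9·7 = 189
Δ = 2!·0!·6!/9! = 1/252
Racah Σ t=1..1: t=1:−1/36 = -1/36
⇒ 3j(1 4 3; 0 0 0)² = 4/63, sgn +1
Racah Σ t=0..0: t=0:+1/96 = 1/96
⇒ 3j(1 4 3; 1 0 -1)² = 1/42, sgn +1
4πI² = N·(3j₀)²·(3jₘ)² = 2/7
I = +1·√(0.285714/4π) = 0.15078601
No selection rule forces the value: the integral is nonzero (none).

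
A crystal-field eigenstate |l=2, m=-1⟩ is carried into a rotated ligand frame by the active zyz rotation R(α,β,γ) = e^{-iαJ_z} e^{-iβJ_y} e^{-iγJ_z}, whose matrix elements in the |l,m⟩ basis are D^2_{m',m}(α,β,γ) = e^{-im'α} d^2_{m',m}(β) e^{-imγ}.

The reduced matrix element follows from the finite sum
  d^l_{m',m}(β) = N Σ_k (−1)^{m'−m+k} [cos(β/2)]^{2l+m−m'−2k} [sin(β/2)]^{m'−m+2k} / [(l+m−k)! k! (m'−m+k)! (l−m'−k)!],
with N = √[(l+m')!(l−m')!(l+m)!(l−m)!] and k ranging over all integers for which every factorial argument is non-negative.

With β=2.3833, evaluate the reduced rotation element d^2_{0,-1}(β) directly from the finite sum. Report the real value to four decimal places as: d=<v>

d^2_{0,-1}(β=2.3833) via the finite sum:
With c≡cos(β/2)=0.370128 and s≡sin(β/2)=0.928981, N=[2·2·1·6]^{1/2}=4.898979
k: max(0,(-1)−(0))=0 … min(2+(-1),2−(0))=1
  k=0: (−1)^1·4.8990/(2)·0.3701^3·0.9290^1 = -0.115382
  k=1: (−1)^2·4.8990/(2)·0.3701^1·0.9290^3 = +0.726854
d^2_{0,-1}(2.3833) = -0.115382 +0.726854 = +0.611473

d=0.6115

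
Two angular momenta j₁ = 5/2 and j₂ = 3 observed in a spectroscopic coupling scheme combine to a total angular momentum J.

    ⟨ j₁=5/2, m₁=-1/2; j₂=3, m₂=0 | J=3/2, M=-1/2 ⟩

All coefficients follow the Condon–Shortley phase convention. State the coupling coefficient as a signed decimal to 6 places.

√[4·4!1!2!/8! · 2!3!3!3!1!2!] = √(144/35)
  +(−1)^2/∏(2,2,1,1,0,1)! = 1/4  (running 1/4)
  +(−1)^3/∏(3,1,0,0,1,2)! = -1/12  (running 1/6)
⟨..|..⟩ = √(144/35)·(1/6) = +0.338062

+√(4/35) = +0.338062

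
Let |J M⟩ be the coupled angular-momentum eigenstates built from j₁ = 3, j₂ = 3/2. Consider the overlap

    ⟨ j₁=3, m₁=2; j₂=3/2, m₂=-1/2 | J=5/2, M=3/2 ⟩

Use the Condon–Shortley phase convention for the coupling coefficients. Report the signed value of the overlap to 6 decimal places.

+√(1/14) = +0.267261

√[6·2!4!1!/8! · 5!1!1!2!4!1!] = √(288/7)
  +(−1)^0/∏(0,2,1,1,3,0)! = 1/12  (running 1/12)
  +(−1)^1/∏(1,1,0,0,4,1)! = -1/24  (running 1/24)
⟨..|..⟩ = √(288/7)·(1/24) = +0.267261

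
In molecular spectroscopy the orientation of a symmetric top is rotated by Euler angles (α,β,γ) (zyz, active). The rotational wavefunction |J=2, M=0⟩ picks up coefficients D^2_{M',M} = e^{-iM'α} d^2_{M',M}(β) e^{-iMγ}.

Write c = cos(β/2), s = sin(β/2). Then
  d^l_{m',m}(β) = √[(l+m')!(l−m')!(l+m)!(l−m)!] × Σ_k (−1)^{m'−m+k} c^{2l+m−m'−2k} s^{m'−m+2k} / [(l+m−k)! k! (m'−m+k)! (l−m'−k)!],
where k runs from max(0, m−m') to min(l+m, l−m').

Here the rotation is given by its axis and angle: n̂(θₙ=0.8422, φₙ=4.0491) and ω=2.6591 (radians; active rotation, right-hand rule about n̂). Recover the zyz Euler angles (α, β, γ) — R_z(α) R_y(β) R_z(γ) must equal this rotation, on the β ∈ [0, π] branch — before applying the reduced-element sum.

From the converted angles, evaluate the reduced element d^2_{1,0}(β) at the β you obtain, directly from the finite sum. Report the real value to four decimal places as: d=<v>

Axis–angle → zyz. n̂ = (sinθₙcosφₙ, sinθₙsinφₙ, cosθₙ) = (-0.459389, -0.587913, +0.665823), ω = 2.6591.
R = I cosω + sinω [n̂]ₓ + (1−cosω) n̂n̂ᵀ gives
  R = [-0.487857, +0.200395, -0.849610; +0.818263, -0.234015, -0.525054; -0.304040, -0.951356, -0.049810]
β = atan2(√(R₁₃²+R₂₃²), R₃₃) = 1.620626; α = atan2(R₂₃, R₁₃) mod 2π = 3.695138; γ = atan2(R₃₂, −R₃₁) mod 2π = 5.021716
d^2_{1,0}(β=1.6206) via the finite sum:
With c≡cos(β/2)=0.689272 and s≡sin(β/2)=0.724503, N=[6·1·2·2]^{1/2}=4.898979
k: max(0,(0)−(1))=0 … min(2+(0),2−(1))=1
  k=0: (−1)^1·4.8990/(2)·0.6893^3·0.7245^1 = -0.581148
  k=1: (−1)^2·4.8990/(2)·0.6893^1·0.7245^3 = +0.642076
d^2_{1,0}(1.6206) = -0.581148 +0.642076 = +0.060928

d=0.0609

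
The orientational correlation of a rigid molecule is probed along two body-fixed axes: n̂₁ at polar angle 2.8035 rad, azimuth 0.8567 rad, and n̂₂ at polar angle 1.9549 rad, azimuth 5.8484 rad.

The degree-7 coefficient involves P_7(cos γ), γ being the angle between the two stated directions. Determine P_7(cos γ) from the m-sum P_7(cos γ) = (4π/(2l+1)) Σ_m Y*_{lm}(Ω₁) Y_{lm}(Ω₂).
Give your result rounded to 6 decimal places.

Summing Y*_{l m}(θ₁,φ₁)·Y_{l m}(θ₂,φ₂) over m ∈ [−7, 7]; prefactor 4π/(2·7+1) = 0.837758:
  term(m=-7) = -0.000060+0.000024i   from Y*(Ω₁)=+0.000212-0.000062i, Y(Ω₂)=-0.293029+0.028837i
  term(m=-6) = +0.000110+0.001041i   from Y*(Ω₁)=-0.000975+0.002139i, Y(Ω₂)=+0.383548-0.226214i
  term(m=-5) = +0.003182+0.000560i   from Y*(Ω₁)=-0.006475-0.014160i, Y(Ω₂)=-0.117694+0.170883i
  term(m=-4) = -0.007509+0.015405i   from Y*(Ω₁)=+0.068910+0.020205i, Y(Ω₂)=-0.039986+0.235276i
  term(m=-3) = +0.052479+0.047236i   from Y*(Ω₁)=-0.195341+0.125619i, Y(Ω₂)=-0.080047-0.293288i
  term(m=-2) = -0.050017+0.031262i   from Y*(Ω₁)=+0.070085-0.488129i, Y(Ω₂)=-0.077166-0.091388i
  term(m=-1) = +0.047468+0.165504i   from Y*(Ω₁)=+0.353656+0.408059i, Y(Ω₂)=+0.289188+0.134306i
  term(m=+0) = +0.006125+0.000000i   from Y*(Ω₁)=+0.073781-0.000000i, Y(Ω₂)=+0.083011+0.000000i
  term(m=+1) = +0.047468-0.165504i   from Y*(Ω₁)=-0.353656+0.408059i, Y(Ω₂)=-0.289188+0.134306i
  term(m=+2) = -0.050017-0.031262i   from Y*(Ω₁)=+0.070085+0.488129i, Y(Ω₂)=-0.077166+0.091388i
  term(m=+3) = +0.052479-0.047236i   from Y*(Ω₁)=+0.195341+0.125619i, Y(Ω₂)=+0.080047-0.293288i
  term(m=+4) = -0.007509-0.015405i   from Y*(Ω₁)=+0.068910-0.020205i, Y(Ω₂)=-0.039986-0.235276i
  term(m=+5) = +0.003182-0.000560i   from Y*(Ω₁)=+0.006475-0.014160i, Y(Ω₂)=+0.117694+0.170883i
  term(m=+6) = +0.000110-0.001041i   from Y*(Ω₁)=-0.000975-0.002139i, Y(Ω₂)=+0.383548+0.226214i
  term(m=+7) = -0.000060-0.000024i   from Y*(Ω₁)=-0.000212-0.000062i, Y(Ω₂)=+0.293029+0.028837i
Σ over m = +0.097428+0.000000i; ×(4π/15) → +0.081621+0.000000i. Real part: 0.081621

0.081621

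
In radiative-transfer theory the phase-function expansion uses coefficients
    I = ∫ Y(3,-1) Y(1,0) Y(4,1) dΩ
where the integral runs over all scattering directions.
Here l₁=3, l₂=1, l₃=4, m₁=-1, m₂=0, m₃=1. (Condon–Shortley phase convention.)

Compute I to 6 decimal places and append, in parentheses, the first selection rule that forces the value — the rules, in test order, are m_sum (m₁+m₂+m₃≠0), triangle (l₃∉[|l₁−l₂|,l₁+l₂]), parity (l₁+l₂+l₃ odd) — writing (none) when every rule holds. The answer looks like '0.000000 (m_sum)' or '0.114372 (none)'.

-0.238414 (none)

m-sum 0 ✓  L=8 even ✓  2≤4≤4 ✓
Π(2lᵢ+1) = 7×3×9 = 189
triangle coeff Δ(3,1,4) = 1/252
Σ_t [0,0]: t=0:+1/36 = 1/36
(3j)²=4/63 [(3 1 4; 0 0 0)], sign=+1
Σ_t [0,0]: t=0:+1/48 = 1/48
(3j)²=5/84 [(3 1 4; -1 0 1)], sign=-1
⇒ 4πI² = 5/7
I = (-1)√(5/7/(4π)) = -0.23841361
No selection rule forces the value: the integral is nonzero (none).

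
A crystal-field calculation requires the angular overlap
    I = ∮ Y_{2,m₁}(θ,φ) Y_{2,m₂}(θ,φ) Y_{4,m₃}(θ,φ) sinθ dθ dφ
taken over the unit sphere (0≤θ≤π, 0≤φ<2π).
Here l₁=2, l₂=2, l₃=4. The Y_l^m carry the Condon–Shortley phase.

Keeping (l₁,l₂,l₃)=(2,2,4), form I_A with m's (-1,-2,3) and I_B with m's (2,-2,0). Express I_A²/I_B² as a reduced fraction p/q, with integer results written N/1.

35/1

l's match ⇒ only the (l;m) 3-j factors differ between A and B.
A: triangle coeff Δ(2,2,4) = 1/630; Σ_t [0,0]: t=0:+1/144 = 1/144; (3j)²=1/18 [(2 2 4; -1 -2 3)], sign=-1
B: triangle coeff Δ(2,2,4) = 1/630; Σ_t [0,0]: t=0:+1/576 = 1/576; (3j)²=1/630 [(2 2 4; 2 -2 0)], sign=+1
I_A²/I_B² = (1/18)/(1/630) = 35/1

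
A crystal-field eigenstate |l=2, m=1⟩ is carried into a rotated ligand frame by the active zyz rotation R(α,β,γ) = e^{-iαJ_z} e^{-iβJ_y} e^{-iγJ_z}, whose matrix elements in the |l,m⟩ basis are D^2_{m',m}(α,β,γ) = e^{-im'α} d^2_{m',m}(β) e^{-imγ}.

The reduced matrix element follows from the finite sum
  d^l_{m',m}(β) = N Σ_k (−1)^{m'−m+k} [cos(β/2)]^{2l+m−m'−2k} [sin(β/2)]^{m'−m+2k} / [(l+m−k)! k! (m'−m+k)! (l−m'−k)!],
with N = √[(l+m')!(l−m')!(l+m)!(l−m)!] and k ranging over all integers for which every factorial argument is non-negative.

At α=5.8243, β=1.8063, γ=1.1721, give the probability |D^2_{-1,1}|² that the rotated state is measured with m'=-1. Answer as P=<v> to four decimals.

P=0.1082

D^2_{-1,1}(5.8243,1.8063,1.1721) = e^{-i·-1·5.8243}·d^2_{-1,1}(1.8063)·e^{-i·1·1.1721}. Compute d first:
Half-angle: c=0.619139, s=0.785281. N=√(1·6·6·1)=6.000000
k∈{2,3} keeps every argument non-negative
  k=2: (−1)^0·6.0000/(2)·0.6191^2·0.7853^2 = +0.709167
  k=3: (−1)^1·6.0000/(6)·0.6191^0·0.7853^4 = -0.380277
d^2_{-1,1}(1.8063) = +0.709167 -0.380277 = +0.328889
|D^2_{-1,1}|² = |d^2_{-1,1}(β)|² = (+0.328889)² = 0.108168 (the z-rotation phases have unit modulus)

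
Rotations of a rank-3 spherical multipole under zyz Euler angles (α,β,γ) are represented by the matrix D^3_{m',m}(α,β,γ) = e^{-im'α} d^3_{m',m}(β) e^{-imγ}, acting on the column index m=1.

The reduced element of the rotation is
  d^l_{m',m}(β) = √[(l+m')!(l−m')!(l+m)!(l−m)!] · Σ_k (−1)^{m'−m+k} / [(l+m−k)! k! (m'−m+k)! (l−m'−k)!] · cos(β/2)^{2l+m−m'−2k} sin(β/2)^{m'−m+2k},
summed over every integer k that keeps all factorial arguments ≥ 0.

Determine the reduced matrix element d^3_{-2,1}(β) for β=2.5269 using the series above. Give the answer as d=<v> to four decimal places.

d^3_{-2,1}(β=2.5269) via the finite sum:
Half-angle: c=0.302530, s=0.953140. N=√(1·120·24·2)=75.894664
k: max(0,(1)−(-2))=3 … min(3+(1),3−(-2))=4
  k=3: (−1)^0·75.8947/(12)·0.3025^3·0.9531^3 = +0.151638
  k=4: (−1)^1·75.8947/(24)·0.3025^1·0.9531^5 = -0.752579
d^3_{-2,1}(2.5269) = +0.151638 -0.752579 = -0.600941

d=-0.6009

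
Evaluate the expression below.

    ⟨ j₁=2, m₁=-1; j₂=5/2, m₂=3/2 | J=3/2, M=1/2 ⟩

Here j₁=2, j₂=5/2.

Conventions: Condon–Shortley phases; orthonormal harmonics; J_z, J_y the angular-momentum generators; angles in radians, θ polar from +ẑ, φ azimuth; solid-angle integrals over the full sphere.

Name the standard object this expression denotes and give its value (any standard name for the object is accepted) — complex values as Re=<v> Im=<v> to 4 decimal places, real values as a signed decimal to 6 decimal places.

Clebsch–Gordan coefficient, +√(2/105) ≈ +0.138013

This is a Clebsch–Gordan (vector-coupling) coefficient.
j₁+j₂−J=3  J+j₁−j₂=1  J−j₁+j₂=2  j₁+j₂+J+1=7
(j₁±m₁, j₂±m₂, J±M) = (1,3,4,1,2,1)
P² = 96/35
sum k=2..3:
  [2] +1/4 = 1/4
  [3] −1/6 = -1/6
S = 1/12
C² = P²·S² = 2/105 ; C = +0.138013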